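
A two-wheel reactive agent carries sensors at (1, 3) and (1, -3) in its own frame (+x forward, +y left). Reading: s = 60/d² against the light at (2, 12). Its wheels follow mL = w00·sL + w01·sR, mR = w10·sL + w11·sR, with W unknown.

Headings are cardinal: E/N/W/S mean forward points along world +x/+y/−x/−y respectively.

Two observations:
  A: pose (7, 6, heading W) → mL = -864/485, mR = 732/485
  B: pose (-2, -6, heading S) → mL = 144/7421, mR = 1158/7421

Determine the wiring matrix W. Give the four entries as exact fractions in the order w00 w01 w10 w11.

obs A: pose=(7,6,W) → sL=60/97, sR=12/5, mL=-864/485, mR=732/485
obs B: pose=(-2,-6,S) → sL=30/181, sR=6/41, mL=144/7421, mR=1158/7421
sensor matrix S = [[60/97, 12/5], [30/181, 6/41]]; det S = -221184/719837
solve [mL_A; mL_B] = S·[w00; w01] and [mR_A; mR_B] = S·[w10; w11]:
  w00 = 1, w01 = -1, w10 = 1/2, w11 = 1/2

1 -1 1/2 1/2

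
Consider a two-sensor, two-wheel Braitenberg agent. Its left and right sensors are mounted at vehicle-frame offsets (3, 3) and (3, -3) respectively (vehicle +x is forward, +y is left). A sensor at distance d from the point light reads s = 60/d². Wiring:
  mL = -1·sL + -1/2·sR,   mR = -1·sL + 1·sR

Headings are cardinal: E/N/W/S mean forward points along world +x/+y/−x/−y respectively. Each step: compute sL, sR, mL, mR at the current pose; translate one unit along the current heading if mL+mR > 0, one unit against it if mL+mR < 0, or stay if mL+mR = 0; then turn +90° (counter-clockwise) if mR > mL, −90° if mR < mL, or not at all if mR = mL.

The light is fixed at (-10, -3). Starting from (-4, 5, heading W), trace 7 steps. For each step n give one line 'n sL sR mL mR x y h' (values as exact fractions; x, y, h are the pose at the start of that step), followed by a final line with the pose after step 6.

n=0: pose=(-4,5,W); sL=30/17, sR=6/13; mL=-441/221, mR=-288/221; mL+mR=-729/221 → advance -1; mR−mL=9/13 → turn +1·90°
n=1: pose=(-3,5,S); sL=12/25, sR=60/41; mL=-1242/1025, mR=1008/1025; mL+mR=-234/1025 → advance -1; mR−mL=90/41 → turn +1·90°
n=2: pose=(-3,6,E); sL=15/61, sR=15/34; mL=-1935/4148, mR=405/2074; mL+mR=-1125/4148 → advance -1; mR−mL=45/68 → turn +1·90°
n=3: pose=(-4,6,N); sL=20/51, sR=4/15; mL=-134/255, mR=-32/255; mL+mR=-166/255 → advance -1; mR−mL=2/5 → turn +1·90°
n=4: pose=(-4,5,W); sL=30/17, sR=6/13; mL=-441/221, mR=-288/221; mL+mR=-729/221 → advance -1; mR−mL=9/13 → turn +1·90°
n=5: pose=(-3,5,S); sL=12/25, sR=60/41; mL=-1242/1025, mR=1008/1025; mL+mR=-234/1025 → advance -1; mR−mL=90/41 → turn +1·90°
n=6: pose=(-3,6,E); sL=15/61, sR=15/34; mL=-1935/4148, mR=405/2074; mL+mR=-1125/4148 → advance -1; mR−mL=45/68 → turn +1·90°

0 30/17 6/13 -441/221 -288/221 -4 5 W
1 12/25 60/41 -1242/1025 1008/1025 -3 5 S
2 15/61 15/34 -1935/4148 405/2074 -3 6 E
3 20/51 4/15 -134/255 -32/255 -4 6 N
4 30/17 6/13 -441/221 -288/221 -4 5 W
5 12/25 60/41 -1242/1025 1008/1025 -3 5 S
6 15/61 15/34 -1935/4148 405/2074 -3 6 E
final -4 6 N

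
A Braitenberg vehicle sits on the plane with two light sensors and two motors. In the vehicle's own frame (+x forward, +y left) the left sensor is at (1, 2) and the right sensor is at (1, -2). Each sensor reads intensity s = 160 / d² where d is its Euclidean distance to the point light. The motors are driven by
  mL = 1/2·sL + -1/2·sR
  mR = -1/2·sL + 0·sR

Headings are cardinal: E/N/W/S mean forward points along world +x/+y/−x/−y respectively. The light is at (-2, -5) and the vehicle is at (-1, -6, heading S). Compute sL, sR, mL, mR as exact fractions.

left sensor world pos  = (1, -7); dL² = 13
right sensor world pos = (-3, -7); dR² = 5
sL = 160/13 = 160/13
sR = 160/5 = 32
mL = 1/2·sL + -1/2·sR = -128/13
mR = -1/2·sL + 0·sR = -80/13

160/13 32 -128/13 -80/13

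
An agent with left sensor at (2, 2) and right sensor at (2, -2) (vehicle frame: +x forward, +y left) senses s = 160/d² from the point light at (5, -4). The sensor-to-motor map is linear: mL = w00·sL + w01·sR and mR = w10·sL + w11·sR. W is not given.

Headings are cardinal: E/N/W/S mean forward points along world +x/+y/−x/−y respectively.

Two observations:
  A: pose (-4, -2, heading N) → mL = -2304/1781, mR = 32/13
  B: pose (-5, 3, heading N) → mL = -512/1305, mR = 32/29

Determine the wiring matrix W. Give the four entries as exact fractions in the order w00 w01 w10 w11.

1 -1 0 1

obs A: pose=(-4,-2,N) → sL=160/137, sR=32/13, mL=-2304/1781, mR=32/13
obs B: pose=(-5,3,N) → sL=32/45, sR=32/29, mL=-512/1305, mR=32/29
sensor matrix S = [[160/137, 32/13], [32/45, 32/29]]; det S = -1073152/2324205
solve [mL_A; mL_B] = S·[w00; w01] and [mR_A; mR_B] = S·[w10; w11]:
  w00 = 1, w01 = -1, w10 = 0, w11 = 1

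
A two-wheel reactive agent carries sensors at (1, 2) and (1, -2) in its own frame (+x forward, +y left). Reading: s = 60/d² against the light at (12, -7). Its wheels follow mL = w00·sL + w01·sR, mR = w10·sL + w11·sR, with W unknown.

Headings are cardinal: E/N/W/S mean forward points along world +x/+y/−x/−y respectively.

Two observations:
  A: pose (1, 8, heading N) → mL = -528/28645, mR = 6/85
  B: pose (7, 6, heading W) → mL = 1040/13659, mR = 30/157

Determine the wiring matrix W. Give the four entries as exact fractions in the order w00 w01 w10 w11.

obs A: pose=(1,8,N) → sL=12/85, sR=60/337, mL=-528/28645, mR=6/85
obs B: pose=(7,6,W) → sL=60/157, sR=20/87, mL=1040/13659, mR=30/157
sensor matrix S = [[12/85, 60/337], [60/157, 20/87]]; det S = -928256/26084137
solve [mL_A; mL_B] = S·[w00; w01] and [mR_A; mR_B] = S·[w10; w11]:
  w00 = 1/2, w01 = -1/2, w10 = 1/2, w11 = 0

1/2 -1/2 1/2 0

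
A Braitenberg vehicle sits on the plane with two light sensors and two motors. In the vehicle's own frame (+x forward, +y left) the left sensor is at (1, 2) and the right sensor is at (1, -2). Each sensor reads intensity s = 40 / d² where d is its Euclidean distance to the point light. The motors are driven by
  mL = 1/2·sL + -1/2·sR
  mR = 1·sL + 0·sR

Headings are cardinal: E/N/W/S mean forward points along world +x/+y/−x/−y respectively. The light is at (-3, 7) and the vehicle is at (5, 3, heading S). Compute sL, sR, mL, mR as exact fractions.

8/25 40/61 -256/1525 8/25

left sensor world pos  = (7, 2); dL² = 125
right sensor world pos = (3, 2); dR² = 61
sL = 40/125 = 8/25
sR = 40/61 = 40/61
mL = 1/2·sL + -1/2·sR = -256/1525
mR = 1·sL + 0·sR = 8/25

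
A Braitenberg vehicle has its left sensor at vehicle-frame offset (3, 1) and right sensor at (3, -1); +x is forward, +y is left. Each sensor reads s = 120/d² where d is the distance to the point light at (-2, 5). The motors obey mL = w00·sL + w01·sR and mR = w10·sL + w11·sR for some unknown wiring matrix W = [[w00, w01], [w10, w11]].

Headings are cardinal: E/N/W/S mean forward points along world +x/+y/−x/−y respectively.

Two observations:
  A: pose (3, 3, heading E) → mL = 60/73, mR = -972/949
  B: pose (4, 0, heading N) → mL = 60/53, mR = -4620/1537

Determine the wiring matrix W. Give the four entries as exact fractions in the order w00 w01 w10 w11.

obs A: pose=(3,3,E) → sL=24/13, sR=120/73, mL=60/73, mR=-972/949
obs B: pose=(4,0,N) → sL=120/29, sR=120/53, mL=60/53, mR=-4620/1537
sensor matrix S = [[24/13, 120/73], [120/29, 120/53]]; det S = -3824640/1458613
solve [mL_A; mL_B] = S·[w00; w01] and [mR_A; mR_B] = S·[w10; w11]:
  w00 = 0, w01 = 1/2, w10 = -1, w11 = 1/2

0 1/2 -1 1/2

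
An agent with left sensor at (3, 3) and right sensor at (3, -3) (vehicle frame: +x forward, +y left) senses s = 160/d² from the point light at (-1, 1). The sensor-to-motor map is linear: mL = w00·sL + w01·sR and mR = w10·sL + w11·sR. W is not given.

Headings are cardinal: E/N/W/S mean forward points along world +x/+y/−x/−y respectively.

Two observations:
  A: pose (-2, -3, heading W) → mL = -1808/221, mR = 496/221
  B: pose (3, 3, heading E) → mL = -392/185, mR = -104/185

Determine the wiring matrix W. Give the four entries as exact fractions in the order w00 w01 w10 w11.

obs A: pose=(-2,-3,W) → sL=32/13, sR=160/17, mL=-1808/221, mR=496/221
obs B: pose=(3,3,E) → sL=80/37, sR=16/5, mL=-392/185, mR=-104/185
sensor matrix S = [[32/13, 160/17], [80/37, 16/5]]; det S = -509952/40885
solve [mL_A; mL_B] = S·[w00; w01] and [mR_A; mR_B] = S·[w10; w11]:
  w00 = 1/2, w01 = -1, w10 = -1, w11 = 1/2

1/2 -1 -1 1/2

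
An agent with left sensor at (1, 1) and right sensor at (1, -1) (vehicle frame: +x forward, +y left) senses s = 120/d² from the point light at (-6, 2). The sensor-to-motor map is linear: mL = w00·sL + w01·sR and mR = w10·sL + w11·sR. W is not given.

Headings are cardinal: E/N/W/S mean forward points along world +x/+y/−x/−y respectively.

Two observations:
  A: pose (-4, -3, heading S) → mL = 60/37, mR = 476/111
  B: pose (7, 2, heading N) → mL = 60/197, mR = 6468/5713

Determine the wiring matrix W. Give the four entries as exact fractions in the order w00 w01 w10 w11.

0 1/2 1 1/2

obs A: pose=(-4,-3,S) → sL=8/3, sR=120/37, mL=60/37, mR=476/111
obs B: pose=(7,2,N) → sL=24/29, sR=120/197, mL=60/197, mR=6468/5713
sensor matrix S = [[8/3, 120/37], [24/29, 120/197]]; det S = -224000/211381
solve [mL_A; mL_B] = S·[w00; w01] and [mR_A; mR_B] = S·[w10; w11]:
  w00 = 0, w01 = 1/2, w10 = 1, w11 = 1/2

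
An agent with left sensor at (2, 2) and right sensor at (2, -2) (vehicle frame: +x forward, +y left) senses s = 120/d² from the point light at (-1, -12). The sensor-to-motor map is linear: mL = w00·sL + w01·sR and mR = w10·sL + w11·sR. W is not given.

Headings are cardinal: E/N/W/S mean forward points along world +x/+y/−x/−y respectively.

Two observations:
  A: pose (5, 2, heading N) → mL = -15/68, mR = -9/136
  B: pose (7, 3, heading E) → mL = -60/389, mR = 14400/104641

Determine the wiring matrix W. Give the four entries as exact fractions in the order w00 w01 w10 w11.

-1/2 0 -1 1

obs A: pose=(5,2,N) → sL=15/34, sR=3/8, mL=-15/68, mR=-9/136
obs B: pose=(7,3,E) → sL=120/389, sR=120/269, mL=-60/389, mR=14400/104641
sensor matrix S = [[15/34, 3/8], [120/389, 120/269]]; det S = 144315/1778897
solve [mL_A; mL_B] = S·[w00; w01] and [mR_A; mR_B] = S·[w10; w11]:
  w00 = -1/2, w01 = 0, w10 = -1, w11 = 1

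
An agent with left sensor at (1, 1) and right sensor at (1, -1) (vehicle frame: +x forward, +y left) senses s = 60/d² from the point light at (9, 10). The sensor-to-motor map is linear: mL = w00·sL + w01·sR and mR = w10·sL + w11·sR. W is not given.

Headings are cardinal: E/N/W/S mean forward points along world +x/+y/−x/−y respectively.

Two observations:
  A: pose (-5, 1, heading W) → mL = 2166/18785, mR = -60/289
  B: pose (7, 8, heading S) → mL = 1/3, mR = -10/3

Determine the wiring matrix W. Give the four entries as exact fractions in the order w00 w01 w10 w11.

obs A: pose=(-5,1,W) → sL=12/65, sR=60/289, mL=2166/18785, mR=-60/289
obs B: pose=(7,8,S) → sL=6, sR=10/3, mL=1/3, mR=-10/3
sensor matrix S = [[12/65, 60/289], [6, 10/3]]; det S = -2368/3757
solve [mL_A; mL_B] = S·[w00; w01] and [mR_A; mR_B] = S·[w10; w11]:
  w00 = -1/2, w01 = 1, w10 = 0, w11 = -1

-1/2 1 0 -1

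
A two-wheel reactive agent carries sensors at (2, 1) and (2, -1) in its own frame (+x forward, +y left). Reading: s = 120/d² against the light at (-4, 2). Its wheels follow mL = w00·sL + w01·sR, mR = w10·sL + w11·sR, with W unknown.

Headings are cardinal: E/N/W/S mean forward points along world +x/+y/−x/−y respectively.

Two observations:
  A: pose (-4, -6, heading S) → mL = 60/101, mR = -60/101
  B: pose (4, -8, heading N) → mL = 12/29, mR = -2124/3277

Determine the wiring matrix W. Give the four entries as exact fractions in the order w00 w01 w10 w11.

obs A: pose=(-4,-6,S) → sL=120/101, sR=120/101, mL=60/101, mR=-60/101
obs B: pose=(4,-8,N) → sL=120/113, sR=24/29, mL=12/29, mR=-2124/3277
sensor matrix S = [[120/101, 120/101], [120/113, 24/29]]; det S = -92160/330977
solve [mL_A; mL_B] = S·[w00; w01] and [mR_A; mR_B] = S·[w10; w11]:
  w00 = 0, w01 = 1/2, w10 = -1, w11 = 1/2

0 1/2 -1 1/2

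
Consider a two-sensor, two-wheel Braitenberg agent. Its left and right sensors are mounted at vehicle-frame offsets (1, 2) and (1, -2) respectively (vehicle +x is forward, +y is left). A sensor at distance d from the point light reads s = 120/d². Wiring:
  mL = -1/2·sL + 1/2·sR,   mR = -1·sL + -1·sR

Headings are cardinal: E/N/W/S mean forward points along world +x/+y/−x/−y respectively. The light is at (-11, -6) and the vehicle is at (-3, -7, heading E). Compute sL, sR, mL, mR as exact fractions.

left sensor world pos  = (-2, -5); dL² = 82
right sensor world pos = (-2, -9); dR² = 90
sL = 120/82 = 60/41
sR = 120/90 = 4/3
mL = -1/2·sL + 1/2·sR = -8/123
mR = -1·sL + -1·sR = -344/123

60/41 4/3 -8/123 -344/123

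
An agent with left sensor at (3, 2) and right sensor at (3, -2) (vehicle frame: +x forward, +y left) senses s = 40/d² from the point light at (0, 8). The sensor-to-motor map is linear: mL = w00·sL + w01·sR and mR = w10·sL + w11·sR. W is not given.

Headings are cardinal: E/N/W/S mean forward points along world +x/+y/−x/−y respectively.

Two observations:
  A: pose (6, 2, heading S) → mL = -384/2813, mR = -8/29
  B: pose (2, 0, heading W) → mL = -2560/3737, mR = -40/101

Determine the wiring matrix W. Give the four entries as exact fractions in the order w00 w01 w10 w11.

1 -1 -1 0

obs A: pose=(6,2,S) → sL=8/29, sR=40/97, mL=-384/2813, mR=-8/29
obs B: pose=(2,0,W) → sL=40/101, sR=40/37, mL=-2560/3737, mR=-40/101
sensor matrix S = [[8/29, 40/97], [40/101, 40/37]]; det S = 1418240/10512181
solve [mL_A; mL_B] = S·[w00; w01] and [mR_A; mR_B] = S·[w10; w11]:
  w00 = 1, w01 = -1, w10 = -1, w11 = 0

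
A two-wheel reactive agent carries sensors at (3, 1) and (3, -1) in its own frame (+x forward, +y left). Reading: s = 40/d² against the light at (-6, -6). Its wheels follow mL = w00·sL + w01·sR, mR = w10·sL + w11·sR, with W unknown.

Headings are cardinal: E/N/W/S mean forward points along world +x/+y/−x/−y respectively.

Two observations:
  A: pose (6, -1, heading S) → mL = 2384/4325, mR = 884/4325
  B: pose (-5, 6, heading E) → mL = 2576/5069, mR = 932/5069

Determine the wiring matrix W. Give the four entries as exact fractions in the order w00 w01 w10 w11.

1 1 -1/2 1

obs A: pose=(6,-1,S) → sL=40/173, sR=8/25, mL=2384/4325, mR=884/4325
obs B: pose=(-5,6,E) → sL=8/37, sR=40/137, mL=2576/5069, mR=932/5069
sensor matrix S = [[40/173, 8/25], [8/37, 40/137]]; det S = -36864/21923425
solve [mL_A; mL_B] = S·[w00; w01] and [mR_A; mR_B] = S·[w10; w11]:
  w00 = 1, w01 = 1, w10 = -1/2, w11 = 1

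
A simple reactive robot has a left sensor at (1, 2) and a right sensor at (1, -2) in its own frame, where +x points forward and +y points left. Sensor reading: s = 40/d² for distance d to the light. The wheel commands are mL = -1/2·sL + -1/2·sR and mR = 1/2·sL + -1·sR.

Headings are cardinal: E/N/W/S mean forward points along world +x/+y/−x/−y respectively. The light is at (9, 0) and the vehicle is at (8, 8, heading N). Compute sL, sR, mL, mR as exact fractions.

4/9 20/41 -172/369 -98/369

left sensor world pos  = (6, 9); dL² = 90
right sensor world pos = (10, 9); dR² = 82
sL = 40/90 = 4/9
sR = 40/82 = 20/41
mL = -1/2·sL + -1/2·sR = -172/369
mR = 1/2·sL + -1·sR = -98/369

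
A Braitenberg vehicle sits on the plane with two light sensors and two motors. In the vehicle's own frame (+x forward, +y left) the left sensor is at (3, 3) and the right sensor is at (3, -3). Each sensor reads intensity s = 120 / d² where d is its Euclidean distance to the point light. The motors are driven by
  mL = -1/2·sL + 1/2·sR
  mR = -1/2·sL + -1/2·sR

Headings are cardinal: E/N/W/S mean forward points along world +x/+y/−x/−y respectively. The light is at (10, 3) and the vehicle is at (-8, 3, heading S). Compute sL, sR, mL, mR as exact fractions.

left sensor world pos  = (-5, 0); dL² = 234
right sensor world pos = (-11, 0); dR² = 450
sL = 120/234 = 20/39
sR = 120/450 = 4/15
mL = -1/2·sL + 1/2·sR = -8/65
mR = -1/2·sL + -1/2·sR = -76/195

20/39 4/15 -8/65 -76/195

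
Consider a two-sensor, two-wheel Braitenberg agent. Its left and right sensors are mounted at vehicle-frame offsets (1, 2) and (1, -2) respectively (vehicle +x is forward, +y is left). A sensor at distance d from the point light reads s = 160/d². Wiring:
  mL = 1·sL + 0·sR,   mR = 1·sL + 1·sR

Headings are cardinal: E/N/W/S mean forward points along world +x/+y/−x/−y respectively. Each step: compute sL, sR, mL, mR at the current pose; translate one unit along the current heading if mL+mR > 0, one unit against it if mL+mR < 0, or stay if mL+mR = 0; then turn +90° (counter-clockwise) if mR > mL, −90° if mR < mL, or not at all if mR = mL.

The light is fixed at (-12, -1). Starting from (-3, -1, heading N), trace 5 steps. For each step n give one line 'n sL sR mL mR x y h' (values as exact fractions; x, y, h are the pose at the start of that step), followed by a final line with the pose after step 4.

n=0: pose=(-3,-1,N); sL=16/5, sR=80/61; mL=16/5, mR=1376/305; mL+mR=2352/305 → advance +1; mR−mL=80/61 → turn +1·90°
n=1: pose=(-3,0,W); sL=32/13, sR=160/73; mL=32/13, mR=4416/949; mL+mR=6752/949 → advance +1; mR−mL=160/73 → turn +1·90°
n=2: pose=(-4,0,S); sL=8/5, sR=40/9; mL=8/5, mR=272/45; mL+mR=344/45 → advance +1; mR−mL=40/9 → turn +1·90°
n=3: pose=(-4,-1,E); sL=32/17, sR=32/17; mL=32/17, mR=64/17; mL+mR=96/17 → advance +1; mR−mL=32/17 → turn +1·90°
n=4: pose=(-3,-1,N); sL=16/5, sR=80/61; mL=16/5, mR=1376/305; mL+mR=2352/305 → advance +1; mR−mL=80/61 → turn +1·90°

0 16/5 80/61 16/5 1376/305 -3 -1 N
1 32/13 160/73 32/13 4416/949 -3 0 W
2 8/5 40/9 8/5 272/45 -4 0 S
3 32/17 32/17 32/17 64/17 -4 -1 E
4 16/5 80/61 16/5 1376/305 -3 -1 N
final -3 0 W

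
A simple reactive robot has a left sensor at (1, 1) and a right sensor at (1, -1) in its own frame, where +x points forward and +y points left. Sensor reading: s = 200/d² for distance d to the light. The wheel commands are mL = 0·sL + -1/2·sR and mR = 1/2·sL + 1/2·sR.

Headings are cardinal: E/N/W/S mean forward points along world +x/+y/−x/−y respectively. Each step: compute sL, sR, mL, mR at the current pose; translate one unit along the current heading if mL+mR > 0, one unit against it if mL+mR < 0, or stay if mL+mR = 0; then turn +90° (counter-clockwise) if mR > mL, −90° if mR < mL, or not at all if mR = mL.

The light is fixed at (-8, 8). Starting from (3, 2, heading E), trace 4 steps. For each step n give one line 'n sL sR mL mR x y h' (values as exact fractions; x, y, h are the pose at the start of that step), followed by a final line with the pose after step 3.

0 200/169 200/193 -100/193 36200/32617 3 2 E
1 100/73 100/97 -50/97 8500/7081 4 2 N
2 200/157 200/137 -100/137 29400/21509 4 3 W
3 10/9 25/17 -25/34 395/306 3 3 S
final 3 2 E

n=0: pose=(3,2,E); sL=200/169, sR=200/193; mL=-100/193, mR=36200/32617; mL+mR=100/169 → advance +1; mR−mL=53100/32617 → turn +1·90°
n=1: pose=(4,2,N); sL=100/73, sR=100/97; mL=-50/97, mR=8500/7081; mL+mR=50/73 → advance +1; mR−mL=12150/7081 → turn +1·90°
n=2: pose=(4,3,W); sL=200/157, sR=200/137; mL=-100/137, mR=29400/21509; mL+mR=100/157 → advance +1; mR−mL=45100/21509 → turn +1·90°
n=3: pose=(3,3,S); sL=10/9, sR=25/17; mL=-25/34, mR=395/306; mL+mR=5/9 → advance +1; mR−mL=310/153 → turn +1·90°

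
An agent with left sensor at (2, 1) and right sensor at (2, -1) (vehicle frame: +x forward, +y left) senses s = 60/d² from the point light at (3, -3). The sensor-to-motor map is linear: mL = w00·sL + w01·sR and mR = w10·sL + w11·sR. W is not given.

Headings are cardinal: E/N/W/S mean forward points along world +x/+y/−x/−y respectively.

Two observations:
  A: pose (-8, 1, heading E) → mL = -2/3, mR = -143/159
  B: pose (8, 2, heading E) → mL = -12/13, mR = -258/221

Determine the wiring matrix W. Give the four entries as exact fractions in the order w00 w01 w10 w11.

0 -1 -1 -1/2

obs A: pose=(-8,1,E) → sL=30/53, sR=2/3, mL=-2/3, mR=-143/159
obs B: pose=(8,2,E) → sL=12/17, sR=12/13, mL=-12/13, mR=-258/221
sensor matrix S = [[30/53, 2/3], [12/17, 12/13]]; det S = 608/11713
solve [mL_A; mL_B] = S·[w00; w01] and [mR_A; mR_B] = S·[w10; w11]:
  w00 = 0, w01 = -1, w10 = -1, w11 = -1/2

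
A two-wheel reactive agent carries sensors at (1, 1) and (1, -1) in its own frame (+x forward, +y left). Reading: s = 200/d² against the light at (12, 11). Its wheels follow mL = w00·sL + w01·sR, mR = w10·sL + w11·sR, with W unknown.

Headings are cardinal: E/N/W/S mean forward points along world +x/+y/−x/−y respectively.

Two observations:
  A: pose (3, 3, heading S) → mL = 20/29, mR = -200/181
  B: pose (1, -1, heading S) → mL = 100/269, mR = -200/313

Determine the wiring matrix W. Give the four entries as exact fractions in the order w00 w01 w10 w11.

1/2 0 0 -1

obs A: pose=(3,3,S) → sL=40/29, sR=200/181, mL=20/29, mR=-200/181
obs B: pose=(1,-1,S) → sL=200/269, sR=200/313, mL=100/269, mR=-200/313
sensor matrix S = [[40/29, 200/181], [200/269, 200/313]]; det S = 26432000/441950053
solve [mL_A; mL_B] = S·[w00; w01] and [mR_A; mR_B] = S·[w10; w11]:
  w00 = 1/2, w01 = 0, w10 = 0, w11 = -1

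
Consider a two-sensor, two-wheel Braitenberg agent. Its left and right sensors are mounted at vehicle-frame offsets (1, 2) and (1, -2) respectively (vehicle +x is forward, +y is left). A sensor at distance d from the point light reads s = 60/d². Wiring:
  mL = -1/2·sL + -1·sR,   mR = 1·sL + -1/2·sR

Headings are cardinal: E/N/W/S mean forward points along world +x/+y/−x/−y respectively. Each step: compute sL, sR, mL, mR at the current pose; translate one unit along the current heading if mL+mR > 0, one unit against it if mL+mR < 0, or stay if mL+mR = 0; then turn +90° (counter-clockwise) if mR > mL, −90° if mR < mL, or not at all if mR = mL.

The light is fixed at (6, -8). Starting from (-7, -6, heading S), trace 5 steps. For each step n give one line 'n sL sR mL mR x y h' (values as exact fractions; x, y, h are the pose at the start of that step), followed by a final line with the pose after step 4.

n=0: pose=(-7,-6,S); sL=30/61, sR=30/113; mL=-3525/6893, mR=2475/6893; mL+mR=-1050/6893 → advance -1; mR−mL=6000/6893 → turn +1·90°
n=1: pose=(-7,-5,E); sL=60/169, sR=12/29; mL=-2898/4901, mR=726/4901; mL+mR=-2172/4901 → advance -1; mR−mL=3624/4901 → turn +1·90°
n=2: pose=(-8,-5,N); sL=15/68, sR=3/8; mL=-33/68, mR=9/272; mL+mR=-123/272 → advance -1; mR−mL=141/272 → turn +1·90°
n=3: pose=(-8,-6,W); sL=4/15, sR=60/241; mL=-1382/3615, mR=514/3615; mL+mR=-868/3615 → advance -1; mR−mL=632/1205 → turn +1·90°
n=4: pose=(-7,-6,S); sL=30/61, sR=30/113; mL=-3525/6893, mR=2475/6893; mL+mR=-1050/6893 → advance -1; mR−mL=6000/6893 → turn +1·90°

0 30/61 30/113 -3525/6893 2475/6893 -7 -6 S
1 60/169 12/29 -2898/4901 726/4901 -7 -5 E
2 15/68 3/8 -33/68 9/272 -8 -5 N
3 4/15 60/241 -1382/3615 514/3615 -8 -6 W
4 30/61 30/113 -3525/6893 2475/6893 -7 -6 S
final -7 -5 E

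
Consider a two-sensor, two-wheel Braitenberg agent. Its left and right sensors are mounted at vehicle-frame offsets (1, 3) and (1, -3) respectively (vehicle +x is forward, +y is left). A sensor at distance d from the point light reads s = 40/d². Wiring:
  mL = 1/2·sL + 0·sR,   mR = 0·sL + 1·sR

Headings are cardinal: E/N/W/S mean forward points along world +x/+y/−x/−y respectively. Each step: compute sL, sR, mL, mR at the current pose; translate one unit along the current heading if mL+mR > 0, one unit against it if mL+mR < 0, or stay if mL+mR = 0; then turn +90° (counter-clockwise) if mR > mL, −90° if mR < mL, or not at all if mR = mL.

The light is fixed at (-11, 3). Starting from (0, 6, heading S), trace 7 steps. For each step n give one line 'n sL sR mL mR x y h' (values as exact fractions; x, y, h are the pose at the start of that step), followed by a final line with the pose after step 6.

0 1/5 10/17 1/10 10/17 0 6 S
1 40/169 8/29 20/169 8/29 0 5 E
2 4/9 20/117 2/9 20/117 1 5 N
3 8/41 40/169 4/41 40/169 1 6 E
4 10/29 5/34 5/29 5/34 2 6 N
5 8/49 40/197 4/49 40/197 2 7 E
6 20/73 20/157 10/73 20/157 3 7 N
final 3 8 E

n=0: pose=(0,6,S); sL=1/5, sR=10/17; mL=1/10, mR=10/17; mL+mR=117/170 → advance +1; mR−mL=83/170 → turn +1·90°
n=1: pose=(0,5,E); sL=40/169, sR=8/29; mL=20/169, mR=8/29; mL+mR=1932/4901 → advance +1; mR−mL=772/4901 → turn +1·90°
n=2: pose=(1,5,N); sL=4/9, sR=20/117; mL=2/9, mR=20/117; mL+mR=46/117 → advance +1; mR−mL=-2/39 → turn -1·90°
n=3: pose=(1,6,E); sL=8/41, sR=40/169; mL=4/41, mR=40/169; mL+mR=2316/6929 → advance +1; mR−mL=964/6929 → turn +1·90°
n=4: pose=(2,6,N); sL=10/29, sR=5/34; mL=5/29, mR=5/34; mL+mR=315/986 → advance +1; mR−mL=-25/986 → turn -1·90°
n=5: pose=(2,7,E); sL=8/49, sR=40/197; mL=4/49, mR=40/197; mL+mR=2748/9653 → advance +1; mR−mL=1172/9653 → turn +1·90°
n=6: pose=(3,7,N); sL=20/73, sR=20/157; mL=10/73, mR=20/157; mL+mR=3030/11461 → advance +1; mR−mL=-110/11461 → turn -1·90°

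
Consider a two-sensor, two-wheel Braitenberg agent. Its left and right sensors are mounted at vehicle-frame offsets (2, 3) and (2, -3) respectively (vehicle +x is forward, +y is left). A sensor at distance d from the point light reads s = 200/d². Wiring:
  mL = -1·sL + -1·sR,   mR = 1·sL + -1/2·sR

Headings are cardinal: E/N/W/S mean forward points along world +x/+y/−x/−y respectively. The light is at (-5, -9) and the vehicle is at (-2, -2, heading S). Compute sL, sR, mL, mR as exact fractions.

200/61 8 -688/61 -44/61

left sensor world pos  = (1, -4); dL² = 61
right sensor world pos = (-5, -4); dR² = 25
sL = 200/61 = 200/61
sR = 200/25 = 8
mL = -1·sL + -1·sR = -688/61
mR = 1·sL + -1/2·sR = -44/61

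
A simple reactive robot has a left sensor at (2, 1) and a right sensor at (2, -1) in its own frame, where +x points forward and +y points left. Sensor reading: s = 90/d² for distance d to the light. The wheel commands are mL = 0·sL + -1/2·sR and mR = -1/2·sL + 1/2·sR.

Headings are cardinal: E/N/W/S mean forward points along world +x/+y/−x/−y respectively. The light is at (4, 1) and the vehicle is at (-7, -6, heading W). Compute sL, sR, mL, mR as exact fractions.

left sensor world pos  = (-9, -7); dL² = 233
right sensor world pos = (-9, -5); dR² = 205
sL = 90/233 = 90/233
sR = 90/205 = 18/41
mL = 0·sL + -1/2·sR = -9/41
mR = -1/2·sL + 1/2·sR = 252/9553

90/233 18/41 -9/41 252/9553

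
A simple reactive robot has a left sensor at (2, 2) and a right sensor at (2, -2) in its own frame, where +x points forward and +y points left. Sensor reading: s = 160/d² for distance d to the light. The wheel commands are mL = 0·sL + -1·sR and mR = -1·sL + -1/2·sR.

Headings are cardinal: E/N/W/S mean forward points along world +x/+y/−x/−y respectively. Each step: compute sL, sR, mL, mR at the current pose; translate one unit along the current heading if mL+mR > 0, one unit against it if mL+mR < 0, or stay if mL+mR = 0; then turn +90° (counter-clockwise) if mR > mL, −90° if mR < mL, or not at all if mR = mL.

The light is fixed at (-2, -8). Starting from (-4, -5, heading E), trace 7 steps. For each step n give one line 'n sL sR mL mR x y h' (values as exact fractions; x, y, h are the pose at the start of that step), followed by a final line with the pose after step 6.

0 32/5 160 -160 -432/5 -4 -5 E
1 16/5 80/13 -80/13 -408/65 -5 -5 N
2 160/17 160 -160 -1520/17 -5 -6 E
3 40/13 8 -8 -92/13 -6 -6 N
4 160/37 32/9 -32/9 -2032/333 -6 -7 W
5 80/17 16 -16 -216/17 -5 -7 N
6 160/29 160/29 -160/29 -240/29 -5 -8 W
final -4 -8 N

n=0: pose=(-4,-5,E); sL=32/5, sR=160; mL=-160, mR=-432/5; mL+mR=-1232/5 → advance -1; mR−mL=368/5 → turn +1·90°
n=1: pose=(-5,-5,N); sL=16/5, sR=80/13; mL=-80/13, mR=-408/65; mL+mR=-808/65 → advance -1; mR−mL=-8/65 → turn -1·90°
n=2: pose=(-5,-6,E); sL=160/17, sR=160; mL=-160, mR=-1520/17; mL+mR=-4240/17 → advance -1; mR−mL=1200/17 → turn +1·90°
n=3: pose=(-6,-6,N); sL=40/13, sR=8; mL=-8, mR=-92/13; mL+mR=-196/13 → advance -1; mR−mL=12/13 → turn +1·90°
n=4: pose=(-6,-7,W); sL=160/37, sR=32/9; mL=-32/9, mR=-2032/333; mL+mR=-1072/111 → advance -1; mR−mL=-848/333 → turn -1·90°
n=5: pose=(-5,-7,N); sL=80/17, sR=16; mL=-16, mR=-216/17; mL+mR=-488/17 → advance -1; mR−mL=56/17 → turn +1·90°
n=6: pose=(-5,-8,W); sL=160/29, sR=160/29; mL=-160/29, mR=-240/29; mL+mR=-400/29 → advance -1; mR−mL=-80/29 → turn -1·90°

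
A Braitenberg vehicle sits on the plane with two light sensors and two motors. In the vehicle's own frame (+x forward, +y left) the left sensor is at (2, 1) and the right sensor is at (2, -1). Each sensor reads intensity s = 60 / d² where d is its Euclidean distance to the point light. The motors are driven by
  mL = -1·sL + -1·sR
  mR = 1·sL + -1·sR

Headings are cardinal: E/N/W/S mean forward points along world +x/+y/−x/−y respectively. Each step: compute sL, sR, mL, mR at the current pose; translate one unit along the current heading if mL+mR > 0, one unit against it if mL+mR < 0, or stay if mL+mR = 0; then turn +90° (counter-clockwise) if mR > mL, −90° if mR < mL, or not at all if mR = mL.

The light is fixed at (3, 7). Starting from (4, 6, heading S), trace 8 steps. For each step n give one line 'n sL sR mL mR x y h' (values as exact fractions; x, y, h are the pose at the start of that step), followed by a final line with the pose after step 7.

n=0: pose=(4,6,S); sL=60/13, sR=20/3; mL=-440/39, mR=-80/39; mL+mR=-40/3 → advance -1; mR−mL=120/13 → turn +1·90°
n=1: pose=(4,7,E); sL=6, sR=6; mL=-12, mR=0; mL+mR=-12 → advance -1; mR−mL=12 → turn +1·90°
n=2: pose=(3,7,N); sL=12, sR=12; mL=-24, mR=0; mL+mR=-24 → advance -1; mR−mL=24 → turn +1·90°
n=3: pose=(3,6,W); sL=15/2, sR=15; mL=-45/2, mR=-15/2; mL+mR=-30 → advance -1; mR−mL=15 → turn +1·90°
n=4: pose=(4,6,S); sL=60/13, sR=20/3; mL=-440/39, mR=-80/39; mL+mR=-40/3 → advance -1; mR−mL=120/13 → turn +1·90°
n=5: pose=(4,7,E); sL=6, sR=6; mL=-12, mR=0; mL+mR=-12 → advance -1; mR−mL=12 → turn +1·90°
n=6: pose=(3,7,N); sL=12, sR=12; mL=-24, mR=0; mL+mR=-24 → advance -1; mR−mL=24 → turn +1·90°
n=7: pose=(3,6,W); sL=15/2, sR=15; mL=-45/2, mR=-15/2; mL+mR=-30 → advance -1; mR−mL=15 → turn +1·90°

0 60/13 20/3 -440/39 -80/39 4 6 S
1 6 6 -12 0 4 7 E
2 12 12 -24 0 3 7 N
3 15/2 15 -45/2 -15/2 3 6 W
4 60/13 20/3 -440/39 -80/39 4 6 S
5 6 6 -12 0 4 7 E
6 12 12 -24 0 3 7 N
7 15/2 15 -45/2 -15/2 3 6 W
final 4 6 S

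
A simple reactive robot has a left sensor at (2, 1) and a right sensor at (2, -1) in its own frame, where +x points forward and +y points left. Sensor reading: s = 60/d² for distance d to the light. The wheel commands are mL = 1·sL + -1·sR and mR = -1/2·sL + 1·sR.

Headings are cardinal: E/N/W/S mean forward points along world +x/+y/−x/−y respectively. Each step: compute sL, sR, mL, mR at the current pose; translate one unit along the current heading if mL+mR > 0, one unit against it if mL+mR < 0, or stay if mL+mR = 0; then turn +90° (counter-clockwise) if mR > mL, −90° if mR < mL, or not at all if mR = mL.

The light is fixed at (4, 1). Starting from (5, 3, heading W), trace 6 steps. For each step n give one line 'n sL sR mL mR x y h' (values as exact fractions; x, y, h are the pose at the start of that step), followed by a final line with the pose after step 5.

n=0: pose=(5,3,W); sL=30, sR=6; mL=24, mR=-9; mL+mR=15 → advance +1; mR−mL=-33 → turn -1·90°
n=1: pose=(4,3,N); sL=60/17, sR=60/17; mL=0, mR=30/17; mL+mR=30/17 → advance +1; mR−mL=30/17 → turn +1·90°
n=2: pose=(4,4,W); sL=15/2, sR=3; mL=9/2, mR=-3/4; mL+mR=15/4 → advance +1; mR−mL=-21/4 → turn -1·90°
n=3: pose=(3,4,N); sL=60/29, sR=12/5; mL=-48/145, mR=198/145; mL+mR=30/29 → advance +1; mR−mL=246/145 → turn +1·90°
n=4: pose=(3,5,W); sL=10/3, sR=30/17; mL=80/51, mR=5/51; mL+mR=5/3 → advance +1; mR−mL=-25/17 → turn -1·90°
n=5: pose=(2,5,N); sL=4/3, sR=60/37; mL=-32/111, mR=106/111; mL+mR=2/3 → advance +1; mR−mL=46/37 → turn +1·90°

0 30 6 24 -9 5 3 W
1 60/17 60/17 0 30/17 4 3 N
2 15/2 3 9/2 -3/4 4 4 W
3 60/29 12/5 -48/145 198/145 3 4 N
4 10/3 30/17 80/51 5/51 3 5 W
5 4/3 60/37 -32/111 106/111 2 5 N
final 2 6 W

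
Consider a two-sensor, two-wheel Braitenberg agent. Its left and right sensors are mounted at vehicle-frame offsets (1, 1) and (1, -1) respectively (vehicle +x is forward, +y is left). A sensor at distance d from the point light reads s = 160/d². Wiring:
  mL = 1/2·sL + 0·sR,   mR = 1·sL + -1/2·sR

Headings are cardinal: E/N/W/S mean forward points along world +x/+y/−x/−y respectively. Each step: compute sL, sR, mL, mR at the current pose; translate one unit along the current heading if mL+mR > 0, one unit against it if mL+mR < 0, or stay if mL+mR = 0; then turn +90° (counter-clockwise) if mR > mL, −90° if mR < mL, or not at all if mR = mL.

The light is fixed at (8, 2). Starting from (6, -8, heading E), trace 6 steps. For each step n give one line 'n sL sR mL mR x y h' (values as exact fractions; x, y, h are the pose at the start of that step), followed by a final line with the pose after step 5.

n=0: pose=(6,-8,E); sL=80/41, sR=80/61; mL=40/41, mR=3240/2501; mL+mR=5680/2501 → advance +1; mR−mL=800/2501 → turn +1·90°
n=1: pose=(7,-8,N); sL=32/17, sR=160/81; mL=16/17, mR=1232/1377; mL+mR=2528/1377 → advance +1; mR−mL=-64/1377 → turn -1·90°
n=2: pose=(7,-7,E); sL=5/2, sR=8/5; mL=5/4, mR=17/10; mL+mR=59/20 → advance +1; mR−mL=9/20 → turn +1·90°
n=3: pose=(8,-7,N); sL=32/13, sR=32/13; mL=16/13, mR=16/13; mL+mR=32/13 → advance +1; mR−mL=0 → turn +0·90°
n=4: pose=(8,-6,N); sL=16/5, sR=16/5; mL=8/5, mR=8/5; mL+mR=16/5 → advance +1; mR−mL=0 → turn +0·90°
n=5: pose=(8,-5,N); sL=160/37, sR=160/37; mL=80/37, mR=80/37; mL+mR=160/37 → advance +1; mR−mL=0 → turn +0·90°

0 80/41 80/61 40/41 3240/2501 6 -8 E
1 32/17 160/81 16/17 1232/1377 7 -8 N
2 5/2 8/5 5/4 17/10 7 -7 E
3 32/13 32/13 16/13 16/13 8 -7 N
4 16/5 16/5 8/5 8/5 8 -6 N
5 160/37 160/37 80/37 80/37 8 -5 N
final 8 -4 N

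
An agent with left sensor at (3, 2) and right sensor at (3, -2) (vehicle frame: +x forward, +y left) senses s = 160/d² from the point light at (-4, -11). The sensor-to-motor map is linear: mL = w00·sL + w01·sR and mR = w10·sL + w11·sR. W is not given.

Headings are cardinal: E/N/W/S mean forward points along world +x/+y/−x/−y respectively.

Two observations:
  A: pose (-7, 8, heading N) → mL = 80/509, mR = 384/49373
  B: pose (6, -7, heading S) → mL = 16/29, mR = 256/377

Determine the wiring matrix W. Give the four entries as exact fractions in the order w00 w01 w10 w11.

obs A: pose=(-7,8,N) → sL=160/509, sR=32/97, mL=80/509, mR=384/49373
obs B: pose=(6,-7,S) → sL=32/29, sR=32/13, mL=16/29, mR=256/377
sensor matrix S = [[160/509, 32/97], [32/29, 32/13]]; det S = 7626752/18613621
solve [mL_A; mL_B] = S·[w00; w01] and [mR_A; mR_B] = S·[w10; w11]:
  w00 = 1/2, w01 = 0, w10 = -1/2, w11 = 1/2

1/2 0 -1/2 1/2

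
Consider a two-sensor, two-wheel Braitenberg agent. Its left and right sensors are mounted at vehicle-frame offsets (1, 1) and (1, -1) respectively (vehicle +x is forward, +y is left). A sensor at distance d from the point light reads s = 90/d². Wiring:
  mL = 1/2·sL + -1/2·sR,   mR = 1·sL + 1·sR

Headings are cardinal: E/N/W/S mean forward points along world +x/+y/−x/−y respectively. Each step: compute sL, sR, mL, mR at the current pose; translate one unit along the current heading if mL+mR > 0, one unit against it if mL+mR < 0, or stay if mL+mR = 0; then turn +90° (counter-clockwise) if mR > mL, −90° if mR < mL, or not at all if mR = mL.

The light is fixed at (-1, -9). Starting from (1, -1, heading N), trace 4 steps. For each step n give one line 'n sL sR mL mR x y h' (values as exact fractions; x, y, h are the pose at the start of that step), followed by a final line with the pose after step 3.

0 45/41 1 2/41 86/41 1 -1 N
1 18/13 90/101 324/1313 2988/1313 1 0 W
2 45/34 45/32 -45/1088 1485/544 0 0 S
3 18/17 90/53 -288/901 2484/901 0 -1 E
final 1 -1 N

n=0: pose=(1,-1,N); sL=45/41, sR=1; mL=2/41, mR=86/41; mL+mR=88/41 → advance +1; mR−mL=84/41 → turn +1·90°
n=1: pose=(1,0,W); sL=18/13, sR=90/101; mL=324/1313, mR=2988/1313; mL+mR=3312/1313 → advance +1; mR−mL=2664/1313 → turn +1·90°
n=2: pose=(0,0,S); sL=45/34, sR=45/32; mL=-45/1088, mR=1485/544; mL+mR=2925/1088 → advance +1; mR−mL=3015/1088 → turn +1·90°
n=3: pose=(0,-1,E); sL=18/17, sR=90/53; mL=-288/901, mR=2484/901; mL+mR=2196/901 → advance +1; mR−mL=2772/901 → turn +1·90°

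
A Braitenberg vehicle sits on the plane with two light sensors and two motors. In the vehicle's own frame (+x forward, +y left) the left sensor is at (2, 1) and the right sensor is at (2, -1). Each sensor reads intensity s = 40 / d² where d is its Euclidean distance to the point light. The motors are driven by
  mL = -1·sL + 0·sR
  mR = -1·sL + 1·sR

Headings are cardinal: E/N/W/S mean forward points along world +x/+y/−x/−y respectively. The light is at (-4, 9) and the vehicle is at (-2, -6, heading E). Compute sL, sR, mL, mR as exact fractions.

10/53 5/34 -10/53 -75/1802

left sensor world pos  = (0, -5); dL² = 212
right sensor world pos = (0, -7); dR² = 272
sL = 40/212 = 10/53
sR = 40/272 = 5/34
mL = -1·sL + 0·sR = -10/53
mR = -1·sL + 1·sR = -75/1802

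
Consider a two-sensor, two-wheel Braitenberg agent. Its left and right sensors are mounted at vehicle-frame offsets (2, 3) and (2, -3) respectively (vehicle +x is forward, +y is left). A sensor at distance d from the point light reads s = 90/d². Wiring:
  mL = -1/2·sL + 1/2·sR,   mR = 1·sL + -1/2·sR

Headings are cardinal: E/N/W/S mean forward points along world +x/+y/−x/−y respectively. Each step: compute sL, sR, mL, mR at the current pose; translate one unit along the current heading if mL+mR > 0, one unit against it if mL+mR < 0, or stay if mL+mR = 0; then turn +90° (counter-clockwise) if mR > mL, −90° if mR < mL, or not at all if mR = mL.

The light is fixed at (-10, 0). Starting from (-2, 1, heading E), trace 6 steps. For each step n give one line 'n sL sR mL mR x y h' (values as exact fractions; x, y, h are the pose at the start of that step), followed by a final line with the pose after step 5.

n=0: pose=(-2,1,E); sL=45/58, sR=45/52; mL=135/3016, mR=1035/3016; mL+mR=45/116 → advance +1; mR−mL=225/754 → turn +1·90°
n=1: pose=(-1,1,N); sL=2, sR=10/17; mL=-12/17, mR=29/17; mL+mR=1 → advance +1; mR−mL=41/17 → turn +1·90°
n=2: pose=(-1,2,W); sL=9/5, sR=45/37; mL=-54/185, mR=441/370; mL+mR=9/10 → advance +1; mR−mL=549/370 → turn +1·90°
n=3: pose=(-2,2,S); sL=90/121, sR=18/5; mL=864/605, mR=-639/605; mL+mR=45/121 → advance +1; mR−mL=-1503/605 → turn -1·90°
n=4: pose=(-2,1,W); sL=9/4, sR=45/26; mL=-27/104, mR=18/13; mL+mR=9/8 → advance +1; mR−mL=171/104 → turn +1·90°
n=5: pose=(-3,1,S); sL=90/101, sR=90/17; mL=3780/1717, mR=-3015/1717; mL+mR=45/101 → advance +1; mR−mL=-6795/1717 → turn -1·90°

0 45/58 45/52 135/3016 1035/3016 -2 1 E
1 2 10/17 -12/17 29/17 -1 1 N
2 9/5 45/37 -54/185 441/370 -1 2 W
3 90/121 18/5 864/605 -639/605 -2 2 S
4 9/4 45/26 -27/104 18/13 -2 1 W
5 90/101 90/17 3780/1717 -3015/1717 -3 1 S
final -3 0 W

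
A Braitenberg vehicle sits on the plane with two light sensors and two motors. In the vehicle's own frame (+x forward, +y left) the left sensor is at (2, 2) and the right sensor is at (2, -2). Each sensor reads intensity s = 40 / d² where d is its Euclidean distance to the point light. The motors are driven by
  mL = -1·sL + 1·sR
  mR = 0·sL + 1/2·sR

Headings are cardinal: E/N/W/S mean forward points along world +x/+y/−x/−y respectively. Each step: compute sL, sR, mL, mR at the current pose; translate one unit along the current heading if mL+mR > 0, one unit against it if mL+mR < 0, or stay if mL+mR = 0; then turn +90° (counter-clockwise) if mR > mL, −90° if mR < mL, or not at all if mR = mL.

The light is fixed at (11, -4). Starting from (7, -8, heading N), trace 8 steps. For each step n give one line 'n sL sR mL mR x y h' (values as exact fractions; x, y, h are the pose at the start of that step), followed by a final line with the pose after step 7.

0 1 5 4 5/2 7 -8 N
1 8 40/29 -192/29 20/29 7 -7 E
2 4/5 4 16/5 2 6 -7 N
3 40/9 8/5 -128/45 4/5 6 -6 E
4 5/8 5/2 15/8 5/4 5 -6 N
5 40/17 8/5 -64/85 4/5 5 -5 E
6 4/5 4 16/5 2 6 -5 N
7 40/13 40/13 0 20/13 6 -4 E
final 7 -4 N

n=0: pose=(7,-8,N); sL=1, sR=5; mL=4, mR=5/2; mL+mR=13/2 → advance +1; mR−mL=-3/2 → turn -1·90°
n=1: pose=(7,-7,E); sL=8, sR=40/29; mL=-192/29, mR=20/29; mL+mR=-172/29 → advance -1; mR−mL=212/29 → turn +1·90°
n=2: pose=(6,-7,N); sL=4/5, sR=4; mL=16/5, mR=2; mL+mR=26/5 → advance +1; mR−mL=-6/5 → turn -1·90°
n=3: pose=(6,-6,E); sL=40/9, sR=8/5; mL=-128/45, mR=4/5; mL+mR=-92/45 → advance -1; mR−mL=164/45 → turn +1·90°
n=4: pose=(5,-6,N); sL=5/8, sR=5/2; mL=15/8, mR=5/4; mL+mR=25/8 → advance +1; mR−mL=-5/8 → turn -1·90°
n=5: pose=(5,-5,E); sL=40/17, sR=8/5; mL=-64/85, mR=4/5; mL+mR=4/85 → advance +1; mR−mL=132/85 → turn +1·90°
n=6: pose=(6,-5,N); sL=4/5, sR=4; mL=16/5, mR=2; mL+mR=26/5 → advance +1; mR−mL=-6/5 → turn -1·90°
n=7: pose=(6,-4,E); sL=40/13, sR=40/13; mL=0, mR=20/13; mL+mR=20/13 → advance +1; mR−mL=20/13 → turn +1·90°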